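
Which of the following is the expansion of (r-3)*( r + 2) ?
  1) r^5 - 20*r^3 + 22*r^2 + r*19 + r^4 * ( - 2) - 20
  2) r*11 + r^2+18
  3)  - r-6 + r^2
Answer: 3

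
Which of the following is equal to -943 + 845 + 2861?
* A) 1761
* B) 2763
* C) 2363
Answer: B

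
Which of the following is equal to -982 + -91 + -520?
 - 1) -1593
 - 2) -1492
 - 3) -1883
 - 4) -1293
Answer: 1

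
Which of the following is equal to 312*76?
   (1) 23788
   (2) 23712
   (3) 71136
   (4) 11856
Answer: 2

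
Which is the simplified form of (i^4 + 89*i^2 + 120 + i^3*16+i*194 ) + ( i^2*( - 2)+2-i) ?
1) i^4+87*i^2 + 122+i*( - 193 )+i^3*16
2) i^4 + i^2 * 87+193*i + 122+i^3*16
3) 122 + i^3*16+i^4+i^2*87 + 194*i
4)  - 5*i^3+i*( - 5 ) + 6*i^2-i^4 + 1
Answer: 2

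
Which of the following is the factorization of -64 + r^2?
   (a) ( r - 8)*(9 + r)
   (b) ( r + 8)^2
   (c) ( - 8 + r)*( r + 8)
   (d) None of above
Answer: c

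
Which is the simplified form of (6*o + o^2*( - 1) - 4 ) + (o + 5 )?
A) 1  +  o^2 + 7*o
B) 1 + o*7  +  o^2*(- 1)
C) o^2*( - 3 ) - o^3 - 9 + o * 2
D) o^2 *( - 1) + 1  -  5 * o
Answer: B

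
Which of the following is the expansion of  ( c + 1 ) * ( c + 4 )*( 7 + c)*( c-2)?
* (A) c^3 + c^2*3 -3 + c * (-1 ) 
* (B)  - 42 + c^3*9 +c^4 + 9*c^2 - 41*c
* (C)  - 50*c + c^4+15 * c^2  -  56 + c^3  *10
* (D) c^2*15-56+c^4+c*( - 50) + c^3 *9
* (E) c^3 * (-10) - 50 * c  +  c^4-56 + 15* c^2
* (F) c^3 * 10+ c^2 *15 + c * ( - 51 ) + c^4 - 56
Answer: C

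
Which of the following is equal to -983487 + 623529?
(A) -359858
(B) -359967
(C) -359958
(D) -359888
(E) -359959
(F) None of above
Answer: C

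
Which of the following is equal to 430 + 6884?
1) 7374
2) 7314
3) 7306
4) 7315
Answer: 2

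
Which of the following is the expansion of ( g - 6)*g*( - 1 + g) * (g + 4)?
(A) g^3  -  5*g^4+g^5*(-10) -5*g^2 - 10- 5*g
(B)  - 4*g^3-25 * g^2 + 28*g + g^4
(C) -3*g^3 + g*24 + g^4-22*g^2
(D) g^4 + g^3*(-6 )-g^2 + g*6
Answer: C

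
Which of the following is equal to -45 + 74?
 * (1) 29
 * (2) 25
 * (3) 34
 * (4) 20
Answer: 1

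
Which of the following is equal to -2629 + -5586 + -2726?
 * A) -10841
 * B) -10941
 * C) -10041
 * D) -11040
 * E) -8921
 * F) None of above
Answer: B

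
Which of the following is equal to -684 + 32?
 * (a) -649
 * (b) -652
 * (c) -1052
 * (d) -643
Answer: b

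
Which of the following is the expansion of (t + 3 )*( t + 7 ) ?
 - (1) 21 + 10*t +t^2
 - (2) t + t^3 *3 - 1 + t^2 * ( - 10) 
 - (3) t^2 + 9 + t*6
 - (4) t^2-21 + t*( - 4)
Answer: 1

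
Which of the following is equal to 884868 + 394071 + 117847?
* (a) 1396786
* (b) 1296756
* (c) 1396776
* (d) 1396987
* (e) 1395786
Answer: a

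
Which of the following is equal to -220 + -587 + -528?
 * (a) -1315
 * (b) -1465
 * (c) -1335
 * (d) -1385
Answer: c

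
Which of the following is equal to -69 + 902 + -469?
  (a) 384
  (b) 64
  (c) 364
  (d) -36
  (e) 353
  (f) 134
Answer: c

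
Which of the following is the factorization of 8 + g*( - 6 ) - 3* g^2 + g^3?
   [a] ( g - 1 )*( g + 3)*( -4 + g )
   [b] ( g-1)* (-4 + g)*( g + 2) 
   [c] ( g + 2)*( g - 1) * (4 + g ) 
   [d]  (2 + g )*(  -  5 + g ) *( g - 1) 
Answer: b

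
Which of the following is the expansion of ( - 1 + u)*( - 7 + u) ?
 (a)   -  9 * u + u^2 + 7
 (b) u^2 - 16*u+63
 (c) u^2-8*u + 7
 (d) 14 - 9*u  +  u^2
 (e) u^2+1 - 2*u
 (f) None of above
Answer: c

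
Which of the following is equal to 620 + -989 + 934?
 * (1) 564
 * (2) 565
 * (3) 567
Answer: 2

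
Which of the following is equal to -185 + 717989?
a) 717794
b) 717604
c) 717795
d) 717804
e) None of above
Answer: d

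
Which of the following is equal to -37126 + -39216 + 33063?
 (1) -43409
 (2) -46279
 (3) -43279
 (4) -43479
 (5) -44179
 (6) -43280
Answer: 3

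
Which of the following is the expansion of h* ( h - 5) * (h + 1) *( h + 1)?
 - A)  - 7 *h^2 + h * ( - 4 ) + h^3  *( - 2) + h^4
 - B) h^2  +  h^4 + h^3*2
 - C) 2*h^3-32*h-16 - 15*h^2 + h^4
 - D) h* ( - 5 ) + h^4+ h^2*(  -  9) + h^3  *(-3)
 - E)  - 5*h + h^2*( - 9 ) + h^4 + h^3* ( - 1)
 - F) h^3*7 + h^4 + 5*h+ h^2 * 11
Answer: D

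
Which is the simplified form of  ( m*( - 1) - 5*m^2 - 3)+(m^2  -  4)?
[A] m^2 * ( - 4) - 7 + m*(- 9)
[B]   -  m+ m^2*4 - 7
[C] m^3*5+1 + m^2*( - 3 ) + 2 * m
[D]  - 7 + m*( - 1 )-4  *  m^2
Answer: D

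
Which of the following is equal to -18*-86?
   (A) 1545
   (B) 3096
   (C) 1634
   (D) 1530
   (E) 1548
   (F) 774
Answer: E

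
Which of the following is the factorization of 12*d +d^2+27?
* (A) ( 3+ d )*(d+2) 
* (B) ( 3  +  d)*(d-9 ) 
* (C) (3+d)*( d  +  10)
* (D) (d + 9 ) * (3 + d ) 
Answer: D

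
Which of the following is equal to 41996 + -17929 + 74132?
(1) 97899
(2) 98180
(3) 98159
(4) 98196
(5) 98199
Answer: 5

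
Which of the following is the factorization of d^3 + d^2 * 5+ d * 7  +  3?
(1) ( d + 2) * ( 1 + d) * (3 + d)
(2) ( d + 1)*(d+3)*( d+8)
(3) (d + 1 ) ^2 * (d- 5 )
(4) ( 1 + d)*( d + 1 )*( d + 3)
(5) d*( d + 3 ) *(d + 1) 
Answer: 4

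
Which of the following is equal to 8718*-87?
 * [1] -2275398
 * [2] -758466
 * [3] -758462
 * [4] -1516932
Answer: 2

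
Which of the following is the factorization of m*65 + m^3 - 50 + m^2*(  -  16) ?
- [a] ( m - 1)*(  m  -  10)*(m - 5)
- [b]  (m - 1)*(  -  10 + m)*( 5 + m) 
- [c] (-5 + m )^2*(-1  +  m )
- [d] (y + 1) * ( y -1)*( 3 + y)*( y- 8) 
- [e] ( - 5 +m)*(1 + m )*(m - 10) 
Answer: a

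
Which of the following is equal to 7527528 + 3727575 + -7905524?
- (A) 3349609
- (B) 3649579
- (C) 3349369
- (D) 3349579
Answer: D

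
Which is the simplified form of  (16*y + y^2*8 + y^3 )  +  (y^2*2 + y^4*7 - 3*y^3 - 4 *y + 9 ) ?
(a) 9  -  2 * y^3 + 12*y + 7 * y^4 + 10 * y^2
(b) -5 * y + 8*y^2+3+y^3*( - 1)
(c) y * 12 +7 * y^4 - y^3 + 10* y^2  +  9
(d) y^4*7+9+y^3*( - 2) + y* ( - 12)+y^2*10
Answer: a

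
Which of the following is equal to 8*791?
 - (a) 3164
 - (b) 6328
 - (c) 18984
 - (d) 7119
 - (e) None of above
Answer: b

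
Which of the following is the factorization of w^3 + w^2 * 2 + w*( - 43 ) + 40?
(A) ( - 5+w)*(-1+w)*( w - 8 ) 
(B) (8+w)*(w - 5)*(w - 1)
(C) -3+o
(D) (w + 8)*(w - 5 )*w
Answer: B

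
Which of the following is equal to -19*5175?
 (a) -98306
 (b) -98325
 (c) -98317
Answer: b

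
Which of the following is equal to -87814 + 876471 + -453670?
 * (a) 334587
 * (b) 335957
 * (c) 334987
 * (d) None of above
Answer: c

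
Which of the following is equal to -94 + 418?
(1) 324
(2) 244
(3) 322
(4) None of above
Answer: 1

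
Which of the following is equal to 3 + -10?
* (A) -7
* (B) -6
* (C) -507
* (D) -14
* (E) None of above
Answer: A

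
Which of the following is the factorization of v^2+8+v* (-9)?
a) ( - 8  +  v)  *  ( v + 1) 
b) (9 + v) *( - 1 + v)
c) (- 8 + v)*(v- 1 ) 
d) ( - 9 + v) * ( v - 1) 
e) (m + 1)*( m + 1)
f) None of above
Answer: c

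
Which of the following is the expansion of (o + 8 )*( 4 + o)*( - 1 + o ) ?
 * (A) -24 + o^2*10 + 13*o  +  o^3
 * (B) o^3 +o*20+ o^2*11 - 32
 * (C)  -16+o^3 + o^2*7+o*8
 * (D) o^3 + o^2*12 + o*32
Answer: B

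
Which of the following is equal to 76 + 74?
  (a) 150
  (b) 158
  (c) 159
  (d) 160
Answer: a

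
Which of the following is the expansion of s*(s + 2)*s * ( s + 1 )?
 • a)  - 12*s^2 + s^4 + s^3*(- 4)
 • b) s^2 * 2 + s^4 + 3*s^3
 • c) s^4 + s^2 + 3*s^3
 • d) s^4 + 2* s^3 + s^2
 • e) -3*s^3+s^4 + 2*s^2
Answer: b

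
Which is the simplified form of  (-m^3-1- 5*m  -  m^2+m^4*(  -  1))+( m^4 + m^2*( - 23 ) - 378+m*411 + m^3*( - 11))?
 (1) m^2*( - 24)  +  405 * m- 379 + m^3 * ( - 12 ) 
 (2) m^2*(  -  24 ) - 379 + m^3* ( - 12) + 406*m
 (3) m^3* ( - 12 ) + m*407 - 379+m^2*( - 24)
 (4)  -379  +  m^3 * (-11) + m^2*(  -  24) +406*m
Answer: 2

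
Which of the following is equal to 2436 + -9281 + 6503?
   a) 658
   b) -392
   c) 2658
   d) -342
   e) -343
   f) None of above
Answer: d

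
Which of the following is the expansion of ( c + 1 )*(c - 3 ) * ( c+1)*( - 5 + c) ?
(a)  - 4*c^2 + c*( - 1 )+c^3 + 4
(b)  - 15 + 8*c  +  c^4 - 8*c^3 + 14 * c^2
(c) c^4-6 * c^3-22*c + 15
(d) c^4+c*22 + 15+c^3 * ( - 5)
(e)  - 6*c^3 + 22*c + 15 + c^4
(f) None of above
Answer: e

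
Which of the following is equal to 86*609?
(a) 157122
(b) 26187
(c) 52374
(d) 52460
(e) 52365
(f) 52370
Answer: c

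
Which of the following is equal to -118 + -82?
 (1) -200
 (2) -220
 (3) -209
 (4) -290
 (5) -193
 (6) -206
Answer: 1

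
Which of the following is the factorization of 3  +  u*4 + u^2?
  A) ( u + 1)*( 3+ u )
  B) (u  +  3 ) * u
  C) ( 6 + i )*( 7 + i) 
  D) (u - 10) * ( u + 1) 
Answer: A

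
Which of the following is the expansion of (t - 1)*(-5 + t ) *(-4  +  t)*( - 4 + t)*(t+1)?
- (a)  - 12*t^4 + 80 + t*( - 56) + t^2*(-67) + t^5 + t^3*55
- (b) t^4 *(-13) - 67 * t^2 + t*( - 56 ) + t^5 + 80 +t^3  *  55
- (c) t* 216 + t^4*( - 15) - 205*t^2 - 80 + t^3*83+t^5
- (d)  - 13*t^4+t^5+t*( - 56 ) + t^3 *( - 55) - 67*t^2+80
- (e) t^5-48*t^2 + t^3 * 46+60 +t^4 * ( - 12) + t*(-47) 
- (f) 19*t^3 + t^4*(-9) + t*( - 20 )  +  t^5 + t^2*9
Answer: b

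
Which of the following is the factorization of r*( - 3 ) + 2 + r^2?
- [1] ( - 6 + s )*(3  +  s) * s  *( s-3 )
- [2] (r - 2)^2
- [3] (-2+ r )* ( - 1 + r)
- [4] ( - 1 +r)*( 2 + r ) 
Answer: 3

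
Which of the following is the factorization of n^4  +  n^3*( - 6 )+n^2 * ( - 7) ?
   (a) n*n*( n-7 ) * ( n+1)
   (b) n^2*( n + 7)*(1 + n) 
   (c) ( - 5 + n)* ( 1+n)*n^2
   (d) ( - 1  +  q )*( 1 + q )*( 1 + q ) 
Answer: a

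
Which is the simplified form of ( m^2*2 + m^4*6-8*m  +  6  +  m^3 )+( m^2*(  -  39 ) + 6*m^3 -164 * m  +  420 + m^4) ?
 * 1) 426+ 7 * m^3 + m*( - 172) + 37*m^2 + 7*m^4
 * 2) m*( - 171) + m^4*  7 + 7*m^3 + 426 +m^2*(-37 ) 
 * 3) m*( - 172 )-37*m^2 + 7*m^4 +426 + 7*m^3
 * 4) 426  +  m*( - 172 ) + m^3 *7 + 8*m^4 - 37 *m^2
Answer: 3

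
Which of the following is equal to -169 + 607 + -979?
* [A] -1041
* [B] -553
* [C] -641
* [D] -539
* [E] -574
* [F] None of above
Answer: F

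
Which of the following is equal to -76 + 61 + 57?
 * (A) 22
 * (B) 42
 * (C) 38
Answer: B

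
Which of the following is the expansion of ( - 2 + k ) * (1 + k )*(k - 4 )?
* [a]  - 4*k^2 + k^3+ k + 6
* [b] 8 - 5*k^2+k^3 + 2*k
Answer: b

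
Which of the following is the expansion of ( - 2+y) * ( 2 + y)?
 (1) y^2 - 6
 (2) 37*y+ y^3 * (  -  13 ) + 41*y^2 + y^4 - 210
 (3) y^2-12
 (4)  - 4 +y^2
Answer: 4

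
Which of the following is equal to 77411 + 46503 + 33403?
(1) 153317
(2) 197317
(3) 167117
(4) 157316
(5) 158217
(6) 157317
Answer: 6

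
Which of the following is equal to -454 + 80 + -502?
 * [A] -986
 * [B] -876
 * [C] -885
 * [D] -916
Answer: B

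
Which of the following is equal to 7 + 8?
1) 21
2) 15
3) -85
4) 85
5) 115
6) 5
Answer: 2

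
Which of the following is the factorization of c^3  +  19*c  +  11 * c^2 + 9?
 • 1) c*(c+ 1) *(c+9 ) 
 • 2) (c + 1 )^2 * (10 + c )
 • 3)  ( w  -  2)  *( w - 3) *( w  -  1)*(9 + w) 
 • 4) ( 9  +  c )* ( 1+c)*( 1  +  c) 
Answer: 4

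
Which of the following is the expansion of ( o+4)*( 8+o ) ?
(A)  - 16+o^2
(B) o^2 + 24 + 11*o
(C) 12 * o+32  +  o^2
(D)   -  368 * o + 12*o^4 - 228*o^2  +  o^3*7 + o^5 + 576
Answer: C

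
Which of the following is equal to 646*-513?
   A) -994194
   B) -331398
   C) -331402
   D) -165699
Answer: B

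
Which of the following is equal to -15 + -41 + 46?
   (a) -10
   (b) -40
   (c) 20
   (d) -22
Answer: a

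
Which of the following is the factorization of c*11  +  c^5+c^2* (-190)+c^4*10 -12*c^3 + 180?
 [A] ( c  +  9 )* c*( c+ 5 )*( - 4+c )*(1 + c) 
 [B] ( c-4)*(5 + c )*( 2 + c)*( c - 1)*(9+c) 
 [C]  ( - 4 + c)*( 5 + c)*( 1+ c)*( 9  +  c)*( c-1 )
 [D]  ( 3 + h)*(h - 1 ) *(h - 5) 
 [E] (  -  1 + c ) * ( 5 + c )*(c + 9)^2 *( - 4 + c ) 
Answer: C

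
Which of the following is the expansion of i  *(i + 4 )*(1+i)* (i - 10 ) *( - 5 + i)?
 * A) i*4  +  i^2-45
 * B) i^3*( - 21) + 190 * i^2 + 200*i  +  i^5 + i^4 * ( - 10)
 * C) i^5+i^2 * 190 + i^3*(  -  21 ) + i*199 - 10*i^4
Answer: B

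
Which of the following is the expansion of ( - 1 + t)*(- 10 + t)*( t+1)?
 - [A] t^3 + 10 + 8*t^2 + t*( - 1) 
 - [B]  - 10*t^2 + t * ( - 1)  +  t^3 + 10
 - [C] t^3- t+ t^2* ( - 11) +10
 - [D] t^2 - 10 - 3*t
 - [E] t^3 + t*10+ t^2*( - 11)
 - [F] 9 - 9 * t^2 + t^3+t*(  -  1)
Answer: B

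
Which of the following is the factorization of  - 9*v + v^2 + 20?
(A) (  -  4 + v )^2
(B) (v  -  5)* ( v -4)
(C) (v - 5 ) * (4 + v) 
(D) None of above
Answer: B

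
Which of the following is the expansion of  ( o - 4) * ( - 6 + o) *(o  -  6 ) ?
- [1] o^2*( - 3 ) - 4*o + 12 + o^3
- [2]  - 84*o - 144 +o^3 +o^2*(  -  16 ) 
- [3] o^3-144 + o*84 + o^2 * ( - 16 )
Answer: 3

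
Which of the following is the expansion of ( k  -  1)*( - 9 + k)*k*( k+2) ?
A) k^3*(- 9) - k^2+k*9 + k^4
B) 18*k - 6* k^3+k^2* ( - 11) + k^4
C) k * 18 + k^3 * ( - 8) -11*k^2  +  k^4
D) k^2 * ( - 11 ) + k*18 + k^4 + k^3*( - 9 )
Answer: C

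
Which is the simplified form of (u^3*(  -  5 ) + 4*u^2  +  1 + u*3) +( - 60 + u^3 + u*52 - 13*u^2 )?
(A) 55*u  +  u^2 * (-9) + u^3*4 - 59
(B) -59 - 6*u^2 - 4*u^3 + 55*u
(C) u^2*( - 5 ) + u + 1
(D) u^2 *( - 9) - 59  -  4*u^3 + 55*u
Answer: D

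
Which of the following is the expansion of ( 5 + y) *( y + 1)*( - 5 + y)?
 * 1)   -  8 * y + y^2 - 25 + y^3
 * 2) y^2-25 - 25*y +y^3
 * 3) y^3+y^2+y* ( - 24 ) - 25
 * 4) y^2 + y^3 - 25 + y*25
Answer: 2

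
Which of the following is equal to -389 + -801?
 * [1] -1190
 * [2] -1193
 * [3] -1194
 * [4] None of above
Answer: 1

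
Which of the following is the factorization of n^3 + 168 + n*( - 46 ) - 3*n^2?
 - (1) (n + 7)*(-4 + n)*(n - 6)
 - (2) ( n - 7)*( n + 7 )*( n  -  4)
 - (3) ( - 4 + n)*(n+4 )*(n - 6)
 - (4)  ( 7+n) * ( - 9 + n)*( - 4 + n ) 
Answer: 1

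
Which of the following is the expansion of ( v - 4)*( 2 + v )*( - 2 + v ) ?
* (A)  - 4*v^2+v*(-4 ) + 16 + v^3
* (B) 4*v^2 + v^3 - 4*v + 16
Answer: A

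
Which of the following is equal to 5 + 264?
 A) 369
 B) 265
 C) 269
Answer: C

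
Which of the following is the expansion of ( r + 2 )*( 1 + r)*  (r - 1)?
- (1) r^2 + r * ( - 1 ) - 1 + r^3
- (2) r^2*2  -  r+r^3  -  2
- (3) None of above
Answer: 2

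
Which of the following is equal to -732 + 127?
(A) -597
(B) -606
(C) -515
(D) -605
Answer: D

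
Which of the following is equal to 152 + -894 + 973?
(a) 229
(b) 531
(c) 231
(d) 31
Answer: c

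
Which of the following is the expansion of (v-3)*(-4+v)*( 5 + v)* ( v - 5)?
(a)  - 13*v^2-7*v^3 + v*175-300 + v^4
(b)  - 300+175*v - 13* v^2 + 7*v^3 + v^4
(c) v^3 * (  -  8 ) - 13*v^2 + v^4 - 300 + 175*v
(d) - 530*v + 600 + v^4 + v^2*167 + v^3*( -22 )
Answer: a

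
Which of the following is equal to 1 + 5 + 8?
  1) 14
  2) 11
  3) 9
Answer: 1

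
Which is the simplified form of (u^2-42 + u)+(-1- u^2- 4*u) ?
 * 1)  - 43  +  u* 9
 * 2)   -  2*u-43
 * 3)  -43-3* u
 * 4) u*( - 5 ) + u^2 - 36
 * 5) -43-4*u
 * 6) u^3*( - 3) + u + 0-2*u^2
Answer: 3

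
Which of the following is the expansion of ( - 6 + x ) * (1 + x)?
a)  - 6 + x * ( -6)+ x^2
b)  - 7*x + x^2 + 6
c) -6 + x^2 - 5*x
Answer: c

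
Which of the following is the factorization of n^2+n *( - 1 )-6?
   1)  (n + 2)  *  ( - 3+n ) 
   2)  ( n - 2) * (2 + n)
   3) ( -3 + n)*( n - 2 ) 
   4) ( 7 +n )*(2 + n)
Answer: 1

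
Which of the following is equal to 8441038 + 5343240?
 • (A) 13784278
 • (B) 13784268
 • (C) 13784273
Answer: A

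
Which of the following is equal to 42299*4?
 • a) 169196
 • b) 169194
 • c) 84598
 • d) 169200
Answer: a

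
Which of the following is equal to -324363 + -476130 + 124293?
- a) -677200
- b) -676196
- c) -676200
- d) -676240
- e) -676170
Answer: c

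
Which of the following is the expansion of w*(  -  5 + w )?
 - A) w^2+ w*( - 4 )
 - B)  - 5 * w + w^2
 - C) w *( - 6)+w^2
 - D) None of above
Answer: B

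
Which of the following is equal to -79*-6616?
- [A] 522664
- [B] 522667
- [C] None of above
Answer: A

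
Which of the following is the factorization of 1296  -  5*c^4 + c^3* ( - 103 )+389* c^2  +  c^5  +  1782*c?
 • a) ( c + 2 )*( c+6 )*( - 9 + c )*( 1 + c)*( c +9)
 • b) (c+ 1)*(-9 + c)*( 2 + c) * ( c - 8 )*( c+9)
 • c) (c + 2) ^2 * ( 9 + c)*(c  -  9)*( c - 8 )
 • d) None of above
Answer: b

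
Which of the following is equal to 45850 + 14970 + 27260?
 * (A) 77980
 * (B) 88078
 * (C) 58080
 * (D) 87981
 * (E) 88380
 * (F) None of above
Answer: F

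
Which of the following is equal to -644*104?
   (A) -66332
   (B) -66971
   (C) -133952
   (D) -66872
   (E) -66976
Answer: E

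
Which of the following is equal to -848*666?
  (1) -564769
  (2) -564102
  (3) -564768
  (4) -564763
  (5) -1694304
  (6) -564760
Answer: 3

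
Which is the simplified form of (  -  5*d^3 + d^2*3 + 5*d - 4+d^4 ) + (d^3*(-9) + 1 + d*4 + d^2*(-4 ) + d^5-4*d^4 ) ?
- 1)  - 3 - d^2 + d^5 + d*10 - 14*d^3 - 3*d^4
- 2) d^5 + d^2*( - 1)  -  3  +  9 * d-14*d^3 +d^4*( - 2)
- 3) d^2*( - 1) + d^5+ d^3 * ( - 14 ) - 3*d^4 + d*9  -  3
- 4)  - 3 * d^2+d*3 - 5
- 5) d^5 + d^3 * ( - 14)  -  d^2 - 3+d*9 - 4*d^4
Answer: 3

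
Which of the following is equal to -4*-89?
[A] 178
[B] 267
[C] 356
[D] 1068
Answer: C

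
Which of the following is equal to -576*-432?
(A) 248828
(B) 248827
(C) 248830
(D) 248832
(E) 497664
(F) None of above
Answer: D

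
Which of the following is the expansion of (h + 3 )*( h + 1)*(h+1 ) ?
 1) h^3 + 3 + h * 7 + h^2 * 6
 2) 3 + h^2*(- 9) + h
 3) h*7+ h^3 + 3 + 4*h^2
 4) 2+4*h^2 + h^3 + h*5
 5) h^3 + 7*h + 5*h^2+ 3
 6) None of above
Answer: 5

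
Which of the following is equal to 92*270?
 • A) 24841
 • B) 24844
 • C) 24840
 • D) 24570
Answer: C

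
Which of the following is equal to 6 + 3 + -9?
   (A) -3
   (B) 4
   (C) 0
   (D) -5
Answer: C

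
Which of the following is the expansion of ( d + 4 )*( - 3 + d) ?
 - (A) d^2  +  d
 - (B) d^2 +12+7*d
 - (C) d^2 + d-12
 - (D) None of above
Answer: C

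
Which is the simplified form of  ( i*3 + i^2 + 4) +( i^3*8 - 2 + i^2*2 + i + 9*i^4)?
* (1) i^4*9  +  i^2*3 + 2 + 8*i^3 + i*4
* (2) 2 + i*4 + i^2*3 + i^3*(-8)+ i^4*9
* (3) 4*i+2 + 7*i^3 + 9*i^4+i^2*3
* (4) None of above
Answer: 1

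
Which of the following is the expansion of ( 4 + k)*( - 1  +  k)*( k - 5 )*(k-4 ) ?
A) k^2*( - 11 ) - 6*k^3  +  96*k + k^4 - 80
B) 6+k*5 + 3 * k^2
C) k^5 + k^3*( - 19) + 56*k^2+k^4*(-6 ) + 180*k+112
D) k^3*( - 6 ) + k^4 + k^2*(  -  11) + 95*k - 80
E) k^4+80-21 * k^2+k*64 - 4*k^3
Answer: A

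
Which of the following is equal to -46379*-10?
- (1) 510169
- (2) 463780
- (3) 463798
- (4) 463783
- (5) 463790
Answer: 5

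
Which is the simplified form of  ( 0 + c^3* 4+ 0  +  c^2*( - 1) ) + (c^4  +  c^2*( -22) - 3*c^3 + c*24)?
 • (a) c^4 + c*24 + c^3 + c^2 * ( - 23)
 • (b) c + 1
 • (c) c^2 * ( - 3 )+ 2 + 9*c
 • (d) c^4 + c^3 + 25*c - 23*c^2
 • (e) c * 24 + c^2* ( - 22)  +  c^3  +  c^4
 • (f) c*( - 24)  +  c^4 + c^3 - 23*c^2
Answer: a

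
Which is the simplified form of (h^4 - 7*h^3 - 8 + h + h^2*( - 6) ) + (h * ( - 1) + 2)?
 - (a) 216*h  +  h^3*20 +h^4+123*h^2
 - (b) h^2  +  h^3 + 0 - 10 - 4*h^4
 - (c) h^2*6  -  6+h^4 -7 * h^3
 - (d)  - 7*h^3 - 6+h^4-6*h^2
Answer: d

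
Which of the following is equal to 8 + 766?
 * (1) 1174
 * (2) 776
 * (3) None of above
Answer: 3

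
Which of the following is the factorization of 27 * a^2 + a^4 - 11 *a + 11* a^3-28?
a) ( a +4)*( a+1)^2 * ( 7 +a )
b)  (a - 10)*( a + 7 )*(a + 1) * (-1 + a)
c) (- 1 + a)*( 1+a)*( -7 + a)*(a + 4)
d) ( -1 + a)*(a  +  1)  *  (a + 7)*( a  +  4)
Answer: d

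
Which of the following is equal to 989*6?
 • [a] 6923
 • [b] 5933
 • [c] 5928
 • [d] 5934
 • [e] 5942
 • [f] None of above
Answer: d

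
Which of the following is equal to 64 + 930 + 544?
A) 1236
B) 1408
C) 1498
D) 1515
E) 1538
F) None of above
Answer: E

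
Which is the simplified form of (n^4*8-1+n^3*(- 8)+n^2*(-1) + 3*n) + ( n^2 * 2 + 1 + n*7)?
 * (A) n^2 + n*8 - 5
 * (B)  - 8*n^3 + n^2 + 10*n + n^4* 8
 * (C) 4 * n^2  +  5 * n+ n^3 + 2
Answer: B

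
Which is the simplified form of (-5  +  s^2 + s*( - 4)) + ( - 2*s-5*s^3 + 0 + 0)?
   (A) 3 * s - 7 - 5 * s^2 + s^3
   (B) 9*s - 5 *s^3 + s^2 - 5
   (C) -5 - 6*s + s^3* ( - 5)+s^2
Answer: C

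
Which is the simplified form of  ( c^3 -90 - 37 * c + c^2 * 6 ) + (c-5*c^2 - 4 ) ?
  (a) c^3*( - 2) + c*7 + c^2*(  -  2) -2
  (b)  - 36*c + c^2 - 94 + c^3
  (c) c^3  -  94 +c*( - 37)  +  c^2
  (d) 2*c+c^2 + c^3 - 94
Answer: b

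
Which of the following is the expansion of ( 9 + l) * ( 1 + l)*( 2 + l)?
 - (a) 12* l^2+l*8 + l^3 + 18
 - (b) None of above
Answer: b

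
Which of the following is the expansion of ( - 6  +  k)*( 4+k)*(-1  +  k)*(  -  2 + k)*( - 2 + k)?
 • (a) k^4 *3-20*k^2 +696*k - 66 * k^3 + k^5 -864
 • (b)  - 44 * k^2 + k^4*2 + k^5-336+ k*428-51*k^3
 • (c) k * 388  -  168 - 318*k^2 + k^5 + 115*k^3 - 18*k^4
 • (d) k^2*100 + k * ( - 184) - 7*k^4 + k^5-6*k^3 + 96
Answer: d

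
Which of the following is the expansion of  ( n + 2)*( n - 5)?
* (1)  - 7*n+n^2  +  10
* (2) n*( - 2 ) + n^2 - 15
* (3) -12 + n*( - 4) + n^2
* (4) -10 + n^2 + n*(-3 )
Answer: 4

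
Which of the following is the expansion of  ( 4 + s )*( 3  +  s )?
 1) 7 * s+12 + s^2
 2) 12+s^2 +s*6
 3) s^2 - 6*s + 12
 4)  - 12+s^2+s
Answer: 1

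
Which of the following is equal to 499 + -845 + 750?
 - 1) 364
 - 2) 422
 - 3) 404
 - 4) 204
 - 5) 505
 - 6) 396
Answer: 3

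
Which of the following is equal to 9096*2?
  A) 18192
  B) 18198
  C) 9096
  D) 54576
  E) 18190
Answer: A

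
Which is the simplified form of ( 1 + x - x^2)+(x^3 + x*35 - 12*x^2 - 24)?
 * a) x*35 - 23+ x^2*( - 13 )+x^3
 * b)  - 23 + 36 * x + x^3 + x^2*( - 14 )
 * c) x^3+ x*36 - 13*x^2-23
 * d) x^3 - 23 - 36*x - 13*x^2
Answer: c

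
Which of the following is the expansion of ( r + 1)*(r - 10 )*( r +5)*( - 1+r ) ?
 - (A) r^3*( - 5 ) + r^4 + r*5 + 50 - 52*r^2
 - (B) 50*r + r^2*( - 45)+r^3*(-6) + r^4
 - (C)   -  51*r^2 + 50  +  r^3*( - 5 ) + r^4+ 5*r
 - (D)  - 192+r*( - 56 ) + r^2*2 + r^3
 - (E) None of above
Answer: C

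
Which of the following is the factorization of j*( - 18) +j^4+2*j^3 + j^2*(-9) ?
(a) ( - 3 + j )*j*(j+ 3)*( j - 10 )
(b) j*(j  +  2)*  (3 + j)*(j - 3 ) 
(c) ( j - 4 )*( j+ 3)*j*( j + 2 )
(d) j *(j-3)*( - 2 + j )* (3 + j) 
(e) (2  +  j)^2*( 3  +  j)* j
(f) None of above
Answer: b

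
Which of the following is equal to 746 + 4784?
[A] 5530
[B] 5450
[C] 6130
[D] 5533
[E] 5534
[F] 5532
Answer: A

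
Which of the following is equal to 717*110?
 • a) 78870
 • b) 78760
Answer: a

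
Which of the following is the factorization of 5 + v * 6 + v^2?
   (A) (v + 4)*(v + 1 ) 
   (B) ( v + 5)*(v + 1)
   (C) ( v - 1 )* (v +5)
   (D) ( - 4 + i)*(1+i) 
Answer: B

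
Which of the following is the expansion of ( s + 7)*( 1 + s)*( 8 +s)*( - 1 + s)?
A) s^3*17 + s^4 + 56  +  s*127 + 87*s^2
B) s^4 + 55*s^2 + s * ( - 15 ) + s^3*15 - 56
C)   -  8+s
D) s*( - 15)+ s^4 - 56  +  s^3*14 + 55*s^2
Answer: B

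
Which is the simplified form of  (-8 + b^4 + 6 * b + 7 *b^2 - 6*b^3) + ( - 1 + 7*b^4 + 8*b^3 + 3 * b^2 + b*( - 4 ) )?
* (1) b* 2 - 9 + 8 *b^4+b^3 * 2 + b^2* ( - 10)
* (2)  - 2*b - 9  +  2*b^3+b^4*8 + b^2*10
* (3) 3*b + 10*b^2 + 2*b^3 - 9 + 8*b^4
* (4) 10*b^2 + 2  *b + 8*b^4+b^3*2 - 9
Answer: 4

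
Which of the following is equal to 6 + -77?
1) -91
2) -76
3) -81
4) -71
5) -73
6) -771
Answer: 4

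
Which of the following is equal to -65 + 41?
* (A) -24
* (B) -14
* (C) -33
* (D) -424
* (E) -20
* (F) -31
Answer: A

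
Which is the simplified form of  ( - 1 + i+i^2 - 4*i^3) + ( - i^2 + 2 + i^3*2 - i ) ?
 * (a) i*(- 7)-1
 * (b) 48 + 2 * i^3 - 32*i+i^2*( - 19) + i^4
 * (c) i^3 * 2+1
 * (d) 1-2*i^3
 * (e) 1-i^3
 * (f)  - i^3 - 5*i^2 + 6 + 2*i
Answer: d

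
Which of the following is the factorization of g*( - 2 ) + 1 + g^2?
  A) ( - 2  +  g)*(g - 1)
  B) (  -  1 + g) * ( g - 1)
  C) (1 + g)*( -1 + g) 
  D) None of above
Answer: B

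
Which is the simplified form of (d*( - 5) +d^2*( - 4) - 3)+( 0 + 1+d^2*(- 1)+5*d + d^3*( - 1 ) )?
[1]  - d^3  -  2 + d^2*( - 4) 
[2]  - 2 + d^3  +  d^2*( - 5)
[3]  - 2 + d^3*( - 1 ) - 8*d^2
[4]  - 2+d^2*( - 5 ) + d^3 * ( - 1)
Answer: 4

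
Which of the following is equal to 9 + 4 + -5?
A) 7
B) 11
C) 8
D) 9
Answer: C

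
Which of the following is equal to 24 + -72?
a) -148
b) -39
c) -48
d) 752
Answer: c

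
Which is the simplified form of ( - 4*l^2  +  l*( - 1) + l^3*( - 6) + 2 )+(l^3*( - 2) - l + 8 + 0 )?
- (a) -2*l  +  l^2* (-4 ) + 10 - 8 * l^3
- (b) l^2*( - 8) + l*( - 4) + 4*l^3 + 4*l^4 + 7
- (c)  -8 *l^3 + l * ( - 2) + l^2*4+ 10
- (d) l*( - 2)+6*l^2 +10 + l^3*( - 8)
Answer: a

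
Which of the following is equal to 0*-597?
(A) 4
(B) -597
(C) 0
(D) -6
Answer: C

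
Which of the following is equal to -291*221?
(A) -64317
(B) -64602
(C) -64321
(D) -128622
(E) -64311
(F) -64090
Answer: E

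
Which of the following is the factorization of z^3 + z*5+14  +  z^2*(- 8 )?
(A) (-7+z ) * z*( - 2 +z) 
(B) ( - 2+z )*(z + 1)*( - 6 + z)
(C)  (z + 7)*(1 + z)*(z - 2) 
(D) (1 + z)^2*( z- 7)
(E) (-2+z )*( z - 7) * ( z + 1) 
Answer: E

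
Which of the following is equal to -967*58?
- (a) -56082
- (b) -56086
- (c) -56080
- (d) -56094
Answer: b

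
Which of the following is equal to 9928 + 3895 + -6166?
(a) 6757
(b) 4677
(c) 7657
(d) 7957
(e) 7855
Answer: c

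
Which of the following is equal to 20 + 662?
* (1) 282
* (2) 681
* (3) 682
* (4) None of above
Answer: 3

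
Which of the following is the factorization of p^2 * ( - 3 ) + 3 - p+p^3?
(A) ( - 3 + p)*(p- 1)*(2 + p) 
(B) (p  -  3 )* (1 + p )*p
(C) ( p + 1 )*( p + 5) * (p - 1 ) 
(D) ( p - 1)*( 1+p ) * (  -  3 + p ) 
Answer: D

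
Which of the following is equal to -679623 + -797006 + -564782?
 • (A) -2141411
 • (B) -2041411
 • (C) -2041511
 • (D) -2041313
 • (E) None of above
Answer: B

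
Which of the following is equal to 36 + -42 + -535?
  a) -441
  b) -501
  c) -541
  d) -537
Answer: c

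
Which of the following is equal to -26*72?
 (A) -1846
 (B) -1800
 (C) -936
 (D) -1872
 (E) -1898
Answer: D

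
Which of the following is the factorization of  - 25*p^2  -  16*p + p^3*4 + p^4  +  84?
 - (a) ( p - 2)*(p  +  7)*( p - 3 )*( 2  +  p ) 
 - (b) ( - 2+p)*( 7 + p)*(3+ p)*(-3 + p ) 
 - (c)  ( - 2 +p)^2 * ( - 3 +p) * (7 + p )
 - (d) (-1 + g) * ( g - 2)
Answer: a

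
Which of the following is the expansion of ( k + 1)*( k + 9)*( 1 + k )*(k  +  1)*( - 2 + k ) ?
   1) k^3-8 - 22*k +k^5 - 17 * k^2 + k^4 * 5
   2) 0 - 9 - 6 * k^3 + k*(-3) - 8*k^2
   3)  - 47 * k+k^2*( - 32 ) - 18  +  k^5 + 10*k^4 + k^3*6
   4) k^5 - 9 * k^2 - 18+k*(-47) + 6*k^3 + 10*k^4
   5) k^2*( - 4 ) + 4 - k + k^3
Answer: 3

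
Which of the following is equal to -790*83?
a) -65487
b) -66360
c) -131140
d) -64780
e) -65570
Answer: e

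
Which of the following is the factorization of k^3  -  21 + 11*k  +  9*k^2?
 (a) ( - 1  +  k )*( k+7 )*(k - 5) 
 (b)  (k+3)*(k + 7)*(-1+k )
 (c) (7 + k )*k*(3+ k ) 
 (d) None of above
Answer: b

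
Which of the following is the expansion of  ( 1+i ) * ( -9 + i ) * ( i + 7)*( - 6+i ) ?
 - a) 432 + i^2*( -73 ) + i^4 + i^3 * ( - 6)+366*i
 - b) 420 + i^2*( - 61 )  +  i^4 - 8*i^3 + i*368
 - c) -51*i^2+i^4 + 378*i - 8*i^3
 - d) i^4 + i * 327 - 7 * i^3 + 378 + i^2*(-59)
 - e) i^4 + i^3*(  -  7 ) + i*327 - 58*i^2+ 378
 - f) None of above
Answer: d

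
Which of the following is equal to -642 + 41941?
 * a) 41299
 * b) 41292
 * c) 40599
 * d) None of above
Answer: a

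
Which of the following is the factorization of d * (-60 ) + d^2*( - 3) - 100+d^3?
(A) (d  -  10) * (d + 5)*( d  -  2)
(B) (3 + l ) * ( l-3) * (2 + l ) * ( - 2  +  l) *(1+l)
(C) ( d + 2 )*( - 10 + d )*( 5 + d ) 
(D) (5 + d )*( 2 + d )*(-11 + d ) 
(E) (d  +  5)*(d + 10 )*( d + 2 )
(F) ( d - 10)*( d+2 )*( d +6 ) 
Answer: C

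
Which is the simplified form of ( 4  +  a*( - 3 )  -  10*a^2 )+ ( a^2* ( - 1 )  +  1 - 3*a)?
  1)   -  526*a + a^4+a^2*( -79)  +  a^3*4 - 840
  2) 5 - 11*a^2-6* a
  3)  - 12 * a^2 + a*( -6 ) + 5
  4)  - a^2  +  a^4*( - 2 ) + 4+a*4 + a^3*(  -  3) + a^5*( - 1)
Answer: 2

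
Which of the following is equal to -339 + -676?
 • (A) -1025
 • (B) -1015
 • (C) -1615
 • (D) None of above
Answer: B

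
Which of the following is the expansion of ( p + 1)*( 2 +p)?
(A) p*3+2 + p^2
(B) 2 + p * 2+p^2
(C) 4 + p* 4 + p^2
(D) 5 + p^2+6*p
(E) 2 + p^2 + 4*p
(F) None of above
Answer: A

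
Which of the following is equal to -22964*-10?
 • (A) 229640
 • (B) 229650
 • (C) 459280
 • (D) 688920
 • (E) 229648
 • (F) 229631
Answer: A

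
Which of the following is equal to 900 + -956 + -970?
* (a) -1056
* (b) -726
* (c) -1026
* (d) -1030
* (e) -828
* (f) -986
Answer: c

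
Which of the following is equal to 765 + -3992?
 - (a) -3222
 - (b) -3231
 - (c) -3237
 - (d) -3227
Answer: d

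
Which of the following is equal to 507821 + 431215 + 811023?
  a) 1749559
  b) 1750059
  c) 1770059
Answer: b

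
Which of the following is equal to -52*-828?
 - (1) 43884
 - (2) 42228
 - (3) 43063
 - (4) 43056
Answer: 4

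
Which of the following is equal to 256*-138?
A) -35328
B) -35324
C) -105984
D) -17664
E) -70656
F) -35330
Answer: A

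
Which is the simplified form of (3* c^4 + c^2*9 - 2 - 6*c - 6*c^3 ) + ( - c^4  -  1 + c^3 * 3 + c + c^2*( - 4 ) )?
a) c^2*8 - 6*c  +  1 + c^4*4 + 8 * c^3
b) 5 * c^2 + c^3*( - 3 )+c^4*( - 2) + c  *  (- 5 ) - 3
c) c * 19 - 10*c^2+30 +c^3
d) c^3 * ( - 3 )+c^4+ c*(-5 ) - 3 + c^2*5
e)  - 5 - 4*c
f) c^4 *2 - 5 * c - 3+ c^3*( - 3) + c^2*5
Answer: f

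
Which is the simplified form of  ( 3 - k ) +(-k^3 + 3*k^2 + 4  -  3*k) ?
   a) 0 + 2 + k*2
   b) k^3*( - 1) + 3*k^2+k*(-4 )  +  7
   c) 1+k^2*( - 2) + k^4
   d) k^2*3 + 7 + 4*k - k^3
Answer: b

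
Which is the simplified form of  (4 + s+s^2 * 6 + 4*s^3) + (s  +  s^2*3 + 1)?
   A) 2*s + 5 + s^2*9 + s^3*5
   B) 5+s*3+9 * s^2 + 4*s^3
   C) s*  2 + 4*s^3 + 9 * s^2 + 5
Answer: C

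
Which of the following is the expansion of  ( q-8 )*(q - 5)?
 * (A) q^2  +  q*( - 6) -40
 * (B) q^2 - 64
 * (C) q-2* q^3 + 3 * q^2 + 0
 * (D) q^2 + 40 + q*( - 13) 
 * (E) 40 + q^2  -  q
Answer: D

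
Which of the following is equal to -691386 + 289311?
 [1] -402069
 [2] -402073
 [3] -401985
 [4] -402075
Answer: 4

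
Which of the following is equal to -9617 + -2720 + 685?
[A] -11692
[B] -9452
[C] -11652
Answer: C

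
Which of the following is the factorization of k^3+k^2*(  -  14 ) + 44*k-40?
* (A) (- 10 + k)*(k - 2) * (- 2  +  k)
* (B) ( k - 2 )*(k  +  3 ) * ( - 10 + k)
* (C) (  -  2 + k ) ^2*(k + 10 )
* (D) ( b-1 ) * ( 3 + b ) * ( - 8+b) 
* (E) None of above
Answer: A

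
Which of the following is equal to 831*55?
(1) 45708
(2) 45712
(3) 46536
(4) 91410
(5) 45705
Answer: 5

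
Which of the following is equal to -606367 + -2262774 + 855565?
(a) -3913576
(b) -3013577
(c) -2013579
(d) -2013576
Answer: d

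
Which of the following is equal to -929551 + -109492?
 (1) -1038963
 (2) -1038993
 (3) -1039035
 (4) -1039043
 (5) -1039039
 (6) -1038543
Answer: 4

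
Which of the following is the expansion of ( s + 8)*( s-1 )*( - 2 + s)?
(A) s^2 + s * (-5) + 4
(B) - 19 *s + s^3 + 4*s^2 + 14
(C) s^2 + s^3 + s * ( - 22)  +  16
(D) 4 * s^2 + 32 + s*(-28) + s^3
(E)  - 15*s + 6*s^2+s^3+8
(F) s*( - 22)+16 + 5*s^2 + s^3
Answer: F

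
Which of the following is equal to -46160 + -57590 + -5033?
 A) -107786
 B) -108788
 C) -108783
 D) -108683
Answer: C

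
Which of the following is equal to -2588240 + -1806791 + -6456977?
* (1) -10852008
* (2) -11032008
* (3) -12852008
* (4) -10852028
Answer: 1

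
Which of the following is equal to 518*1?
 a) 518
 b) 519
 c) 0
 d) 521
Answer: a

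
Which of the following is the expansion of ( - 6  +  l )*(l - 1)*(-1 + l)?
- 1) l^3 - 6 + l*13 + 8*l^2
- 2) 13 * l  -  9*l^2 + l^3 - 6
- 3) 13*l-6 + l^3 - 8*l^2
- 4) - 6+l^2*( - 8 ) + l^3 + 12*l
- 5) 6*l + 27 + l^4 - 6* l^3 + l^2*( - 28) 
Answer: 3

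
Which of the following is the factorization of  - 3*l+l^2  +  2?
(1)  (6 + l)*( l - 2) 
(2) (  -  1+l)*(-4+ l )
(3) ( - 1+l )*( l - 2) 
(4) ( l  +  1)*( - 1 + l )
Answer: 3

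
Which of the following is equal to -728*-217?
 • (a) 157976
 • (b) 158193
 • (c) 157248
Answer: a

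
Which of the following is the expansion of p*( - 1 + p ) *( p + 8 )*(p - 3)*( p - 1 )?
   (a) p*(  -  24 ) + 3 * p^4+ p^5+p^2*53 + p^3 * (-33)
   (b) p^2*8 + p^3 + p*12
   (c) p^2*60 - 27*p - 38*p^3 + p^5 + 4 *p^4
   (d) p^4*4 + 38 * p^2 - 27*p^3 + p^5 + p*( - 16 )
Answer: a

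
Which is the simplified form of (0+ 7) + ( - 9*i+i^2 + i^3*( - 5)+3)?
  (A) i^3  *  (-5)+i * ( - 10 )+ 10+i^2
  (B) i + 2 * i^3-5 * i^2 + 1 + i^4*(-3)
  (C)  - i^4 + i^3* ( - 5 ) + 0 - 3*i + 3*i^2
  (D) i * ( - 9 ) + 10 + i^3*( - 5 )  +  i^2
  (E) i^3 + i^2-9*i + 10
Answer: D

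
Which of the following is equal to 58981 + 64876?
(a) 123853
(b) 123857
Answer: b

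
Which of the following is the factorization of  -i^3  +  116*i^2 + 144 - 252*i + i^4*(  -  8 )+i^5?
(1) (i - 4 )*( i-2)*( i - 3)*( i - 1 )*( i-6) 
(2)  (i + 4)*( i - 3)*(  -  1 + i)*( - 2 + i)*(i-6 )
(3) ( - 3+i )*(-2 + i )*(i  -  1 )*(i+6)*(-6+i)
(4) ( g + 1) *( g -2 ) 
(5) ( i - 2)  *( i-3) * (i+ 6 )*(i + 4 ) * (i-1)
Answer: 2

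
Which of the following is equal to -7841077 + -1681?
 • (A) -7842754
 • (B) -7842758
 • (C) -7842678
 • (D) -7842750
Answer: B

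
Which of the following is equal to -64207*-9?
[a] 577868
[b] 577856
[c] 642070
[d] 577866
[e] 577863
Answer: e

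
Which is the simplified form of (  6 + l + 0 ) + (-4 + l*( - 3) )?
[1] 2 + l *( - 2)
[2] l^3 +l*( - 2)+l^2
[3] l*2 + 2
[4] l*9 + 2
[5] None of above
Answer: 1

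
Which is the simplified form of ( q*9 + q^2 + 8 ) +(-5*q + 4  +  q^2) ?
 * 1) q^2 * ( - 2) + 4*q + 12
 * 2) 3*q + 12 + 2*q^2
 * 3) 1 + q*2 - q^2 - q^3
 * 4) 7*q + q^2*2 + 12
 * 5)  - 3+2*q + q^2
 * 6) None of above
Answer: 6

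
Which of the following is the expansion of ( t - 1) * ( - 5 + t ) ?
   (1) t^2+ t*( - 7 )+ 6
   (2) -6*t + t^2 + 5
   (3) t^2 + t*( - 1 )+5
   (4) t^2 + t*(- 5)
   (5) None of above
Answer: 2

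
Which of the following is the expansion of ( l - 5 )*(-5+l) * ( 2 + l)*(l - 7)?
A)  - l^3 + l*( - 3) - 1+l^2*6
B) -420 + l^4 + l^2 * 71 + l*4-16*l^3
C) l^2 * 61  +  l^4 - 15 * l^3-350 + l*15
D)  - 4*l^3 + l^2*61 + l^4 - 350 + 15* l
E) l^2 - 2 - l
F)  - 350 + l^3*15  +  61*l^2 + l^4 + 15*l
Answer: C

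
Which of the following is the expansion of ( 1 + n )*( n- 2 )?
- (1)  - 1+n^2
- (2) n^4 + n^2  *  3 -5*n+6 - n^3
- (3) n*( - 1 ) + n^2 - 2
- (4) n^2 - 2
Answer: 3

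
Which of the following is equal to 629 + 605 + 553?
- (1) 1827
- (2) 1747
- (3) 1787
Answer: 3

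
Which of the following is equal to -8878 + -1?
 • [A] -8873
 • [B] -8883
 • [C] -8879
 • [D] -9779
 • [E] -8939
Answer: C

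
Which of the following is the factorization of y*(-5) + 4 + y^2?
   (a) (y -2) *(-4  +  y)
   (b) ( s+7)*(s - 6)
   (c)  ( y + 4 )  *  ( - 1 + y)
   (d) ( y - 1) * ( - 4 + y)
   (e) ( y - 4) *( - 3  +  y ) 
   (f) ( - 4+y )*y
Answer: d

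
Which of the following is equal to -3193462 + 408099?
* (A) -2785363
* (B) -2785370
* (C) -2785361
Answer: A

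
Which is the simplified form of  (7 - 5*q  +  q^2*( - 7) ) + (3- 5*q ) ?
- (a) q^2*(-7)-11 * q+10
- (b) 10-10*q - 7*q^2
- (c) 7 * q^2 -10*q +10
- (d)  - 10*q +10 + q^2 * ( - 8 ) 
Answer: b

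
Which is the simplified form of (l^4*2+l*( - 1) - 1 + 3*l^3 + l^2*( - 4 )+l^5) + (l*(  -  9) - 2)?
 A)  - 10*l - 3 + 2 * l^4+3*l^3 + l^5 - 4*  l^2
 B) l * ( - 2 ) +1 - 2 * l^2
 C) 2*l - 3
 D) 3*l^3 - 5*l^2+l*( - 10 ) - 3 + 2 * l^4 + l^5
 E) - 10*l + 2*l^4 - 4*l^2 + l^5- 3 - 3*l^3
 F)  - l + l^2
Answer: A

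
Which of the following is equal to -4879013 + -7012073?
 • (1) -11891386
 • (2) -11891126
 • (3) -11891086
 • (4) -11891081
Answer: 3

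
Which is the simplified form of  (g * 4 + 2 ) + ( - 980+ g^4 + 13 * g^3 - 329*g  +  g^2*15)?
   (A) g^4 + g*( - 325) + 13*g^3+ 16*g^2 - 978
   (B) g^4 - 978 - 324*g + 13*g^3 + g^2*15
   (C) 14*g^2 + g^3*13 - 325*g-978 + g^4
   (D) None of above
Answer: D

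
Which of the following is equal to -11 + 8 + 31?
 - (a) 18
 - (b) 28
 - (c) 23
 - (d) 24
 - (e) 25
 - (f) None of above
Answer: b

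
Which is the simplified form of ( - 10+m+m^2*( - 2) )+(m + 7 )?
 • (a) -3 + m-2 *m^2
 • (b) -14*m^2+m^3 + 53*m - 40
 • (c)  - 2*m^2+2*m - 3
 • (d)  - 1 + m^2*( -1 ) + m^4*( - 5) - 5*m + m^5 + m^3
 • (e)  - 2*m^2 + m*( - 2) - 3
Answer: c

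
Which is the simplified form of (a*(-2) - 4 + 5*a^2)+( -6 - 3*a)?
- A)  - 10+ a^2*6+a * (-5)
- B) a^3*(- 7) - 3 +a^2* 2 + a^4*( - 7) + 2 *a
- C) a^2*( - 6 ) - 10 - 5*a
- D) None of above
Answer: D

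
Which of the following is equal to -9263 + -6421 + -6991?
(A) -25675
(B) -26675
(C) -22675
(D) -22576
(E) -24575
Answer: C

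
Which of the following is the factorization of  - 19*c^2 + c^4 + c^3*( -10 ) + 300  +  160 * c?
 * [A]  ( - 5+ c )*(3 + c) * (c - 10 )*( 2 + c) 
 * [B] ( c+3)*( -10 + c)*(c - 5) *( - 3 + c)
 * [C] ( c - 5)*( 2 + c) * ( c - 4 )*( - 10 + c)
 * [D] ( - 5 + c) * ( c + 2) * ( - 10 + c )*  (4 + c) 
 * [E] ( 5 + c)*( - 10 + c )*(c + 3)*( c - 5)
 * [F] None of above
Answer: A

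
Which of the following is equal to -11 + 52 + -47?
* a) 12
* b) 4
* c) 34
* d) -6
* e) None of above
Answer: d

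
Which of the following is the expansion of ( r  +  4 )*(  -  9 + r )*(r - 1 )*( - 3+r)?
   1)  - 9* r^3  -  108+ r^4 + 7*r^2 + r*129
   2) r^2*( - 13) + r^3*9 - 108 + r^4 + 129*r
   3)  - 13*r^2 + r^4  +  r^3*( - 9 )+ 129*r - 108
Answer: 3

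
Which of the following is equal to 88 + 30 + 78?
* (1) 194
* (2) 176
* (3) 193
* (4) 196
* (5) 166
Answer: 4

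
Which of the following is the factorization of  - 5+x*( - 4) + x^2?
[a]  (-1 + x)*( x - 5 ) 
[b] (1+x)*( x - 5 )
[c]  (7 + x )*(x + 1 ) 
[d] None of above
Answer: b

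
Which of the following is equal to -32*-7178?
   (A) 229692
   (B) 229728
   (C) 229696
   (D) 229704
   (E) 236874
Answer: C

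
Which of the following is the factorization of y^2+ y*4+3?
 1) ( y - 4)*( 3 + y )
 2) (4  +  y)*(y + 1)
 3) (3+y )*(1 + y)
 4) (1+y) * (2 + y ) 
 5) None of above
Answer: 3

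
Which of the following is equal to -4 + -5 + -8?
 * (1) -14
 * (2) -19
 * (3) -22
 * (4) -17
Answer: 4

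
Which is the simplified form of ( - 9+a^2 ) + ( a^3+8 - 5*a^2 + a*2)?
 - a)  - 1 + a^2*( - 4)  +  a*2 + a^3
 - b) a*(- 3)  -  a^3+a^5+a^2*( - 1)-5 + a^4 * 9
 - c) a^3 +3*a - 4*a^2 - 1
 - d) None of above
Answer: a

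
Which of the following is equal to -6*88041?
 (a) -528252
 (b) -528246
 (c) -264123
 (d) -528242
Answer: b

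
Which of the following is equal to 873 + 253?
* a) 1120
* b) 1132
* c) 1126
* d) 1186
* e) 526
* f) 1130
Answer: c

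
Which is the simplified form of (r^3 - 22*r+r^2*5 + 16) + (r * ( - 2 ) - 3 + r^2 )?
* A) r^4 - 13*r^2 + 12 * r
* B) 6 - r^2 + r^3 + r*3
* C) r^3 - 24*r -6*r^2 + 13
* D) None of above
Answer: D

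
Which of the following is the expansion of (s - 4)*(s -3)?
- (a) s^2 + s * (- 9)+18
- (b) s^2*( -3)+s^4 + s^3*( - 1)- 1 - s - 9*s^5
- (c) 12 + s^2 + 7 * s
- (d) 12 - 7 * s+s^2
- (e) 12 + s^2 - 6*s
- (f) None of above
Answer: d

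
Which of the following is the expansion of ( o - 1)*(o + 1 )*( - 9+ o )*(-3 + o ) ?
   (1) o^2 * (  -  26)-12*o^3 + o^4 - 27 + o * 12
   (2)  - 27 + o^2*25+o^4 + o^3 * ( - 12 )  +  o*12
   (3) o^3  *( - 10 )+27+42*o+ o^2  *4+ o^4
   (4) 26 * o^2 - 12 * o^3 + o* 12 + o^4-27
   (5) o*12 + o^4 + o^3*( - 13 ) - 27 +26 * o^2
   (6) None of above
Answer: 4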